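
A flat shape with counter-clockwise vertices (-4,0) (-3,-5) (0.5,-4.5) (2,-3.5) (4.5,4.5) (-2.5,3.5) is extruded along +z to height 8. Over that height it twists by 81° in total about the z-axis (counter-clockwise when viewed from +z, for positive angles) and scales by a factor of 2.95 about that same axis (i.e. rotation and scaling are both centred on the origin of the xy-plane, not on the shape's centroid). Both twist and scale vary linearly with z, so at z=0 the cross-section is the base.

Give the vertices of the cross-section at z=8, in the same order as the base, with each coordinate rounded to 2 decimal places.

t = z/height = 8/8 = 1
s = 1 + (scale-1)·z/height = 1 + (2.95-1)·8/8 = 2.950000
θ = twist·z/height = 81°·8/8 = 81.0000° = 1.413717 rad
cos θ = 0.156434, sin θ = 0.987688 (intermediates below are computed at full precision and shown rounded to 5 d.p.)
v1: (-4,0) → rotate → (-0.62574,-3.95075) → ×s → (-1.84593,-11.65472) → (-1.85,-11.65)
v2: (-3,-5) → rotate → (4.46914,-3.74524) → ×s → (13.18396,-11.04845) → (13.18,-11.05)
v3: (0.5,-4.5) → rotate → (4.52281,-0.21011) → ×s → (13.34230,-0.61983) → (13.34,-0.62)
v4: (2,-3.5) → rotate → (3.76978,1.42786) → ×s → (11.12085,4.21218) → (11.12,4.21)
v5: (4.5,4.5) → rotate → (-3.74064,5.14855) → ×s → (-11.03490,15.18823) → (-11.03,15.19)
v6: (-2.5,3.5) → rotate → (-3.84800,-1.92170) → ×s → (-11.35159,-5.66902) → (-11.35,-5.67)

Cross-section at z=8: (-1.85,-11.65) (13.18,-11.05) (13.34,-0.62) (11.12,4.21) (-11.03,15.19) (-11.35,-5.67)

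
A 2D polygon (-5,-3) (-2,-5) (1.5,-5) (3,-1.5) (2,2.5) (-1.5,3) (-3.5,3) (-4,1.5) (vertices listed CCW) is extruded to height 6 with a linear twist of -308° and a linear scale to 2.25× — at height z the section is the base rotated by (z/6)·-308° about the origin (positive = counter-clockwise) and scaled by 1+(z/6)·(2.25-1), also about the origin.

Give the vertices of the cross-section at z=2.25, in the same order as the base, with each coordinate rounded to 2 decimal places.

Cross-section at z=2.25: (-0.82,8.53) (-5.36,5.81) (-7.58,1.17) (-3.89,-3.03) (2.05,-4.23) (4.93,0.09) (6.19,2.74) (4.52,4.35)

t = z/height = 2.25/6 = 0.375
s = 1 + (scale-1)·z/height = 1 + (2.25-1)·2.25/6 = 1.468750
θ = twist·z/height = -308°·2.25/6 = -115.5000° = -2.015855 rad
cos θ = -0.430511, sin θ = -0.902585 (intermediates below are computed at full precision and shown rounded to 5 d.p.)
v1: (-5,-3) → rotate → (-0.55520,5.80446) → ×s → (-0.81545,8.52530) → (-0.82,8.53)
v2: (-2,-5) → rotate → (-3.65190,3.95773) → ×s → (-5.36373,5.81291) → (-5.36,5.81)
v3: (1.5,-5) → rotate → (-5.15869,0.79868) → ×s → (-7.57683,1.17306) → (-7.58,1.17)
v4: (3,-1.5) → rotate → (-2.64541,-2.06199) → ×s → (-3.88545,-3.02855) → (-3.89,-3.03)
v5: (2,2.5) → rotate → (1.39544,-2.88145) → ×s → (2.04955,-4.23213) → (2.05,-4.23)
v6: (-1.5,3) → rotate → (3.35352,0.06234) → ×s → (4.92549,0.09157) → (4.93,0.09)
v7: (-3.5,3) → rotate → (4.21454,1.86752) → ×s → (6.19011,2.74291) → (6.19,2.74)
v8: (-4,1.5) → rotate → (3.07592,2.96457) → ×s → (4.51776,4.35422) → (4.52,4.35)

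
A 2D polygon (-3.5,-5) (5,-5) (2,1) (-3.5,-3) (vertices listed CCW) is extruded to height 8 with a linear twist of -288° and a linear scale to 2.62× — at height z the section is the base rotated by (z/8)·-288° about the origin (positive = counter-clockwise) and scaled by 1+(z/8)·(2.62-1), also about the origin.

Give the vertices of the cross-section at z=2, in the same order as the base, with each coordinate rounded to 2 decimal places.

Cross-section at z=2: (-8.20,2.51) (-4.51,-8.85) (2.20,-2.24) (-5.53,3.37)

t = z/height = 2/8 = 0.25
s = 1 + (scale-1)·z/height = 1 + (2.62-1)·2/8 = 1.405000
θ = twist·z/height = -288°·2/8 = -72.0000° = -1.256637 rad
cos θ = 0.309017, sin θ = -0.951057 (intermediates below are computed at full precision and shown rounded to 5 d.p.)
v1: (-3.5,-5) → rotate → (-5.83684,1.78361) → ×s → (-8.20076,2.50598) → (-8.20,2.51)
v2: (5,-5) → rotate → (-3.21020,-6.30037) → ×s → (-4.51033,-8.85202) → (-4.51,-8.85)
v3: (2,1) → rotate → (1.56909,-1.59310) → ×s → (2.20457,-2.23830) → (2.20,-2.24)
v4: (-3.5,-3) → rotate → (-3.93473,2.40165) → ×s → (-5.52829,3.37431) → (-5.53,3.37)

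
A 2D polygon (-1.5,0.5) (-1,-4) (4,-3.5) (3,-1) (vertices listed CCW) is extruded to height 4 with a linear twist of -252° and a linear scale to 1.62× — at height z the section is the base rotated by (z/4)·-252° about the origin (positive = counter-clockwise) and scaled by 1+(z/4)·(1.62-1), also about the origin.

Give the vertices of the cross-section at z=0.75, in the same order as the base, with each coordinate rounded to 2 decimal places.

Cross-section at z=0.75: (-0.73,1.61) (-4.04,-2.21) (0.16,-5.93) (1.45,-3.22)

t = z/height = 0.75/4 = 0.1875
s = 1 + (scale-1)·z/height = 1 + (1.62-1)·0.75/4 = 1.116250
θ = twist·z/height = -252°·0.75/4 = -47.2500° = -0.824668 rad
cos θ = 0.678801, sin θ = -0.734323 (intermediates below are computed at full precision and shown rounded to 5 d.p.)
v1: (-1.5,0.5) → rotate → (-0.65104,1.44088) → ×s → (-0.72672,1.60839) → (-0.73,1.61)
v2: (-1,-4) → rotate → (-3.61609,-1.98088) → ×s → (-4.03646,-2.21116) → (-4.04,-2.21)
v3: (4,-3.5) → rotate → (0.14507,-5.31309) → ×s → (0.16194,-5.93074) → (0.16,-5.93)
v4: (3,-1) → rotate → (1.30208,-2.88177) → ×s → (1.45345,-3.21677) → (1.45,-3.22)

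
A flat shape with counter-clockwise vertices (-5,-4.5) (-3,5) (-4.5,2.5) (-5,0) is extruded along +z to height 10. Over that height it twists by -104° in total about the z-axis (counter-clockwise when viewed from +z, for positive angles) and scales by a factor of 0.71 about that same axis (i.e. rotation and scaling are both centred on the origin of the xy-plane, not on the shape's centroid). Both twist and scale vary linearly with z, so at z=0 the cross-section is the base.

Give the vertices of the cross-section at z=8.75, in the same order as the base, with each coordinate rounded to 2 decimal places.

Cross-section at z=8.75: (-3.29,3.79) (3.77,2.17) (1.92,3.33) (0.07,3.73)

t = z/height = 8.75/10 = 0.875
s = 1 + (scale-1)·z/height = 1 + (0.71-1)·8.75/10 = 0.746250
θ = twist·z/height = -104°·8.75/10 = -91.0000° = -1.588250 rad
cos θ = -0.017452, sin θ = -0.999848 (intermediates below are computed at full precision and shown rounded to 5 d.p.)
v1: (-5,-4.5) → rotate → (-4.41205,5.07777) → ×s → (-3.29249,3.78929) → (-3.29,3.79)
v2: (-3,5) → rotate → (5.05160,2.91228) → ×s → (3.76975,2.17329) → (3.77,2.17)
v3: (-4.5,2.5) → rotate → (2.57816,4.45568) → ×s → (1.92395,3.32505) → (1.92,3.33)
v4: (-5,0) → rotate → (0.08726,4.99924) → ×s → (0.06512,3.73068) → (0.07,3.73)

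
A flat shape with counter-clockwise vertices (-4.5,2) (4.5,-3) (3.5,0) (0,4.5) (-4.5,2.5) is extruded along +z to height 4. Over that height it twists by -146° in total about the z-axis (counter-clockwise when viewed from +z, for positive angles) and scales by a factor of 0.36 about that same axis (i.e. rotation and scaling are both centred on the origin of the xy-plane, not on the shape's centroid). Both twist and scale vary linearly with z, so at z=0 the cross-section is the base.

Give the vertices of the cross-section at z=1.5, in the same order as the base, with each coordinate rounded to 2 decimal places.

Cross-section at z=1.5: (-0.73,3.67) (0.11,-4.11) (1.54,-2.17) (2.79,1.97) (-0.42,3.89)

t = z/height = 1.5/4 = 0.375
s = 1 + (scale-1)·z/height = 1 + (0.36-1)·1.5/4 = 0.760000
θ = twist·z/height = -146°·1.5/4 = -54.7500° = -0.955568 rad
cos θ = 0.577145, sin θ = -0.816642 (intermediates below are computed at full precision and shown rounded to 5 d.p.)
v1: (-4.5,2) → rotate → (-0.96387,4.82918) → ×s → (-0.73254,3.67017) → (-0.73,3.67)
v2: (4.5,-3) → rotate → (0.14723,-5.40632) → ×s → (0.11189,-4.10881) → (0.11,-4.11)
v3: (3.5,0) → rotate → (2.02001,-2.85825) → ×s → (1.53521,-2.17227) → (1.54,-2.17)
v4: (0,4.5) → rotate → (3.67489,2.59715) → ×s → (2.79291,1.97384) → (2.79,1.97)
v5: (-4.5,2.5) → rotate → (-0.55555,5.11775) → ×s → (-0.42222,3.88949) → (-0.42,3.89)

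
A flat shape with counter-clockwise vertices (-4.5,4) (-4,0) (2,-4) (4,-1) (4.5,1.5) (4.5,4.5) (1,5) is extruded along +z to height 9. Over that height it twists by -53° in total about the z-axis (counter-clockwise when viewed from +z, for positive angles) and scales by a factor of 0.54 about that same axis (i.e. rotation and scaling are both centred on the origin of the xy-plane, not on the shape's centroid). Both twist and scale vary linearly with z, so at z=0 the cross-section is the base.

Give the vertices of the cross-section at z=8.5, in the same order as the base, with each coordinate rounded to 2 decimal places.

Cross-section at z=8.5: (0.10,3.40) (-1.45,1.73) (-1.01,-2.32) (1.02,-2.10) (2.28,-1.41) (3.59,-0.32) (2.53,1.38)

t = z/height = 8.5/9 = 0.944444
s = 1 + (scale-1)·z/height = 1 + (0.54-1)·8.5/9 = 0.565556
θ = twist·z/height = -53°·8.5/9 = -50.0556° = -0.873634 rad
cos θ = 0.642045, sin θ = -0.766667 (intermediates below are computed at full precision and shown rounded to 5 d.p.)
v1: (-4.5,4) → rotate → (0.17747,6.01818) → ×s → (0.10037,3.40362) → (0.10,3.40)
v2: (-4,0) → rotate → (-2.56818,3.06667) → ×s → (-1.45245,1.73437) → (-1.45,1.73)
v3: (2,-4) → rotate → (-1.78258,-4.10151) → ×s → (-1.00815,-2.31963) → (-1.01,-2.32)
v4: (4,-1) → rotate → (1.80151,-3.70871) → ×s → (1.01885,-2.09748) → (1.02,-2.10)
v5: (4.5,1.5) → rotate → (4.03920,-2.48694) → ×s → (2.28439,-1.40650) → (2.28,-1.41)
v6: (4.5,4.5) → rotate → (6.33920,-0.56080) → ×s → (3.58517,-0.31717) → (3.59,-0.32)
v7: (1,5) → rotate → (4.47538,2.44356) → ×s → (2.53108,1.38197) → (2.53,1.38)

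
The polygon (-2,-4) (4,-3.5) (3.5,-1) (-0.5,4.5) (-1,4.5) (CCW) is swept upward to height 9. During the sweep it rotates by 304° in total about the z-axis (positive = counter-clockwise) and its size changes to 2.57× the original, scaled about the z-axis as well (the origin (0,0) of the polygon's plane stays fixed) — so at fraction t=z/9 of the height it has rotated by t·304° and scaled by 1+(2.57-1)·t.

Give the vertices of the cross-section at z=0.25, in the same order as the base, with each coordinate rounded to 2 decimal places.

Cross-section at z=0.25: (-1.45,-4.44) (4.67,-3.00) (3.77,-0.50) (-1.21,4.57) (-1.72,4.49)

t = z/height = 0.25/9 = 0.0277778
s = 1 + (scale-1)·z/height = 1 + (2.57-1)·0.25/9 = 1.043611
θ = twist·z/height = 304°·0.25/9 = 8.4444° = 0.147383 rad
cos θ = 0.989159, sin θ = 0.146850 (intermediates below are computed at full precision and shown rounded to 5 d.p.)
v1: (-2,-4) → rotate → (-1.39092,-4.25034) → ×s → (-1.45158,-4.43570) → (-1.45,-4.44)
v2: (4,-3.5) → rotate → (4.47061,-2.87465) → ×s → (4.66558,-3.00002) → (4.67,-3.00)
v3: (3.5,-1) → rotate → (3.60891,-0.47518) → ×s → (3.76629,-0.49591) → (3.77,-0.50)
v4: (-0.5,4.5) → rotate → (-1.15541,4.37779) → ×s → (-1.20579,4.56871) → (-1.21,4.57)
v5: (-1,4.5) → rotate → (-1.64999,4.30436) → ×s → (-1.72194,4.49208) → (-1.72,4.49)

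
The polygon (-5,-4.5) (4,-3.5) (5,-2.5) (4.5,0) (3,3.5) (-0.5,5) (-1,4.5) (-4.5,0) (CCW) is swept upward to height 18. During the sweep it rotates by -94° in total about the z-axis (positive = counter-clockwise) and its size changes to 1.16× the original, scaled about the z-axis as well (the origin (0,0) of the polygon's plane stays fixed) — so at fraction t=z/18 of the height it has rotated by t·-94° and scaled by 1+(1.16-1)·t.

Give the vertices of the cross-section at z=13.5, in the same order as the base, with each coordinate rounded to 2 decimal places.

t = z/height = 13.5/18 = 0.75
s = 1 + (scale-1)·z/height = 1 + (1.16-1)·13.5/18 = 1.120000
θ = twist·z/height = -94°·13.5/18 = -70.5000° = -1.230457 rad
cos θ = 0.333807, sin θ = -0.942641 (intermediates below are computed at full precision and shown rounded to 5 d.p.)
v1: (-5,-4.5) → rotate → (-5.91092,3.21108) → ×s → (-6.62023,3.59641) → (-6.62,3.60)
v2: (4,-3.5) → rotate → (-1.96402,-4.93889) → ×s → (-2.19970,-5.53156) → (-2.20,-5.53)
v3: (5,-2.5) → rotate → (-0.68757,-5.54772) → ×s → (-0.77008,-6.21345) → (-0.77,-6.21)
v4: (4.5,0) → rotate → (1.50213,-4.24189) → ×s → (1.68239,-4.75091) → (1.68,-4.75)
v5: (3,3.5) → rotate → (4.30067,-1.65960) → ×s → (4.81675,-1.85875) → (4.82,-1.86)
v6: (-0.5,5) → rotate → (4.54630,2.14036) → ×s → (5.09186,2.39720) → (5.09,2.40)
v7: (-1,4.5) → rotate → (3.90808,2.44477) → ×s → (4.37705,2.73815) → (4.38,2.74)
v8: (-4.5,0) → rotate → (-1.50213,4.24189) → ×s → (-1.68239,4.75091) → (-1.68,4.75)

Cross-section at z=13.5: (-6.62,3.60) (-2.20,-5.53) (-0.77,-6.21) (1.68,-4.75) (4.82,-1.86) (5.09,2.40) (4.38,2.74) (-1.68,4.75)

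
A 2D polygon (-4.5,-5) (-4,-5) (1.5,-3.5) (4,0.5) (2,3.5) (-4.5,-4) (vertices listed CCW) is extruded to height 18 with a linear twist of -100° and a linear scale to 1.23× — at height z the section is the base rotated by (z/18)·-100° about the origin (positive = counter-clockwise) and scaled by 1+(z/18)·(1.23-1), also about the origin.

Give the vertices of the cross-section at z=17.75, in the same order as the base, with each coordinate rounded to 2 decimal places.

Cross-section at z=17.75: (-5.24,6.38) (-5.33,5.77) (-4.52,-1.18) (-0.13,-4.94) (3.88,-3.07) (-4.03,6.19)

t = z/height = 17.75/18 = 0.986111
s = 1 + (scale-1)·z/height = 1 + (1.23-1)·17.75/18 = 1.226806
θ = twist·z/height = -100°·17.75/18 = -98.6111° = -1.721089 rad
cos θ = -0.149727, sin θ = -0.988727 (intermediates below are computed at full precision and shown rounded to 5 d.p.)
v1: (-4.5,-5) → rotate → (-4.26986,5.19791) → ×s → (-5.23829,6.37682) → (-5.24,6.38)
v2: (-4,-5) → rotate → (-4.34473,4.70354) → ×s → (-5.33014,5.77033) → (-5.33,5.77)
v3: (1.5,-3.5) → rotate → (-3.68514,-0.95905) → ×s → (-4.52095,-1.17656) → (-4.52,-1.18)
v4: (4,0.5) → rotate → (-0.10454,-4.02977) → ×s → (-0.12826,-4.94375) → (-0.13,-4.94)
v5: (2,3.5) → rotate → (3.16109,-2.50150) → ×s → (3.87804,-3.06885) → (3.88,-3.07)
v6: (-4.5,-4) → rotate → (-3.28114,5.04818) → ×s → (-4.02532,6.19314) → (-4.03,6.19)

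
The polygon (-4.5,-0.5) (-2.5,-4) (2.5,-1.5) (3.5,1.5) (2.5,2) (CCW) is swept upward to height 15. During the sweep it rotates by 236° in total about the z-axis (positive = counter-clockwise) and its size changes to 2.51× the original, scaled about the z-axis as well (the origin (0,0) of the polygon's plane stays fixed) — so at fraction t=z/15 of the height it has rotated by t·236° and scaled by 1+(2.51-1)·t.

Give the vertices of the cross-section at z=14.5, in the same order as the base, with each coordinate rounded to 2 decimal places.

Cross-section at z=14.5: (6.47,9.06) (-3.22,11.15) (-6.85,-2.12) (-3.00,-8.87) (-0.44,-7.86)

t = z/height = 14.5/15 = 0.966667
s = 1 + (scale-1)·z/height = 1 + (2.51-1)·14.5/15 = 2.459667
θ = twist·z/height = 236°·14.5/15 = 228.1333° = 3.981678 rad
cos θ = -0.667399, sin θ = -0.744700 (intermediates below are computed at full precision and shown rounded to 5 d.p.)
v1: (-4.5,-0.5) → rotate → (2.63095,3.68485) → ×s → (6.47125,9.06350) → (6.47,9.06)
v2: (-2.5,-4) → rotate → (-1.31030,4.53135) → ×s → (-3.22290,11.14560) → (-3.22,11.15)
v3: (2.5,-1.5) → rotate → (-2.78555,-0.86065) → ×s → (-6.85152,-2.11691) → (-6.85,-2.12)
v4: (3.5,1.5) → rotate → (-1.21885,-3.60755) → ×s → (-2.99796,-8.87337) → (-3.00,-8.87)
v5: (2.5,2) → rotate → (-0.17910,-3.19655) → ×s → (-0.44052,-7.86244) → (-0.44,-7.86)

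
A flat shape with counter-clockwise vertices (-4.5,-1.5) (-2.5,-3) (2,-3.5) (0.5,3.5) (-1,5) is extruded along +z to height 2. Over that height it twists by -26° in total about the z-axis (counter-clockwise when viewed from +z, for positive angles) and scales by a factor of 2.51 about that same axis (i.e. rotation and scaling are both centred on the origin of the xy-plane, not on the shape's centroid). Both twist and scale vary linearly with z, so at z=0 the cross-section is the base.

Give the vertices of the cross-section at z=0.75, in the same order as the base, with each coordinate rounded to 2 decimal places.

Cross-section at z=0.75: (-7.34,-1.12) (-4.65,-3.97) (2.16,-5.93) (1.70,5.27) (-0.22,7.98)

t = z/height = 0.75/2 = 0.375
s = 1 + (scale-1)·z/height = 1 + (2.51-1)·0.75/2 = 1.566250
θ = twist·z/height = -26°·0.75/2 = -9.7500° = -0.170170 rad
cos θ = 0.985556, sin θ = -0.169350 (intermediates below are computed at full precision and shown rounded to 5 d.p.)
v1: (-4.5,-1.5) → rotate → (-4.68903,-0.71626) → ×s → (-7.34419,-1.12184) → (-7.34,-1.12)
v2: (-2.5,-3) → rotate → (-2.97194,-2.53329) → ×s → (-4.65480,-3.96777) → (-4.65,-3.97)
v3: (2,-3.5) → rotate → (1.37839,-3.78815) → ×s → (2.15890,-5.93318) → (2.16,-5.93)
v4: (0.5,3.5) → rotate → (1.08550,3.36477) → ×s → (1.70017,5.27007) → (1.70,5.27)
v5: (-1,5) → rotate → (-0.13881,5.09713) → ×s → (-0.21741,7.98338) → (-0.22,7.98)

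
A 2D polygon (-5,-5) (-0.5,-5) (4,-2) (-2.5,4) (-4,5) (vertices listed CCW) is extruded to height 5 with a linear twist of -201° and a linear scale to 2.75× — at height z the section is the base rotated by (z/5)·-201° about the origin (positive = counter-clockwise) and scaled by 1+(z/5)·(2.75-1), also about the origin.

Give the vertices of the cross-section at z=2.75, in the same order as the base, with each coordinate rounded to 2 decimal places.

Cross-section at z=2.75: (-5.74,12.63) (-8.84,4.36) (-6.43,-5.97) (9.07,1.84) (11.94,3.91)

t = z/height = 2.75/5 = 0.55
s = 1 + (scale-1)·z/height = 1 + (2.75-1)·2.75/5 = 1.962500
θ = twist·z/height = -201°·2.75/5 = -110.5500° = -1.929461 rad
cos θ = -0.351025, sin θ = -0.936366 (intermediates below are computed at full precision and shown rounded to 5 d.p.)
v1: (-5,-5) → rotate → (-2.92671,6.43695) → ×s → (-5.74366,12.63252) → (-5.74,12.63)
v2: (-0.5,-5) → rotate → (-4.50632,2.22331) → ×s → (-8.84365,4.36324) → (-8.84,4.36)
v3: (4,-2) → rotate → (-3.27683,-3.04342) → ×s → (-6.43078,-5.97270) → (-6.43,-5.97)
v4: (-2.5,4) → rotate → (4.62303,0.93682) → ×s → (9.07269,1.83850) → (9.07,1.84)
v5: (-4,5) → rotate → (6.08593,1.99034) → ×s → (11.94364,3.90605) → (11.94,3.91)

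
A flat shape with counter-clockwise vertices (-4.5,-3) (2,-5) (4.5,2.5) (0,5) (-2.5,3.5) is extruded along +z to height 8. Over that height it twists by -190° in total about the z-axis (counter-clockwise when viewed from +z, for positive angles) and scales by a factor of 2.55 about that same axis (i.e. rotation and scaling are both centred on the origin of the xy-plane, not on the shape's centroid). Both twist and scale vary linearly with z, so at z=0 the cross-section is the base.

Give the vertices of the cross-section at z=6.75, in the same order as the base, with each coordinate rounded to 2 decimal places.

t = z/height = 6.75/8 = 0.84375
s = 1 + (scale-1)·z/height = 1 + (2.55-1)·6.75/8 = 2.307813
θ = twist·z/height = -190°·6.75/8 = -160.3125° = -2.797981 rad
cos θ = -0.941544, sin θ = -0.336890 (intermediates below are computed at full precision and shown rounded to 5 d.p.)
v1: (-4.5,-3) → rotate → (3.22628,4.34064) → ×s → (7.44565,10.01738) → (7.45,10.02)
v2: (2,-5) → rotate → (-3.56754,4.03394) → ×s → (-8.23321,9.30958) → (-8.23,9.31)
v3: (4.5,2.5) → rotate → (-3.39472,-3.86986) → ×s → (-7.83439,-8.93092) → (-7.83,-8.93)
v4: (0,5) → rotate → (1.68445,-4.70772) → ×s → (3.88739,-10.86454) → (3.89,-10.86)
v5: (-2.5,3.5) → rotate → (3.53297,-2.45318) → ×s → (8.15344,-5.66148) → (8.15,-5.66)

Cross-section at z=6.75: (7.45,10.02) (-8.23,9.31) (-7.83,-8.93) (3.89,-10.86) (8.15,-5.66)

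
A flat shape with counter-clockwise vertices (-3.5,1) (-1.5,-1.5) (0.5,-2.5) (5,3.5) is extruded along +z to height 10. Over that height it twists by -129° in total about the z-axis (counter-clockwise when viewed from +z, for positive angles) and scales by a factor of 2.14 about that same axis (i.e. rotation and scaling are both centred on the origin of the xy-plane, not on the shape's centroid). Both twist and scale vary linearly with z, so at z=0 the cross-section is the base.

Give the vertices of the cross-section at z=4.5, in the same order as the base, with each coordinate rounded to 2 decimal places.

Cross-section at z=4.5: (-1.52,5.29) (-3.13,0.72) (-2.81,-2.64) (8.50,-3.62)

t = z/height = 4.5/10 = 0.45
s = 1 + (scale-1)·z/height = 1 + (2.14-1)·4.5/10 = 1.513000
θ = twist·z/height = -129°·4.5/10 = -58.0500° = -1.013164 rad
cos θ = 0.529179, sin θ = -0.848510 (intermediates below are computed at full precision and shown rounded to 5 d.p.)
v1: (-3.5,1) → rotate → (-1.00362,3.49896) → ×s → (-1.51847,5.29393) → (-1.52,5.29)
v2: (-1.5,-1.5) → rotate → (-2.06653,0.47900) → ×s → (-3.12667,0.72472) → (-3.13,0.72)
v3: (0.5,-2.5) → rotate → (-1.85669,-1.74720) → ×s → (-2.80917,-2.64352) → (-2.81,-2.64)
v4: (5,3.5) → rotate → (5.61568,-2.39042) → ×s → (8.49652,-3.61671) → (8.50,-3.62)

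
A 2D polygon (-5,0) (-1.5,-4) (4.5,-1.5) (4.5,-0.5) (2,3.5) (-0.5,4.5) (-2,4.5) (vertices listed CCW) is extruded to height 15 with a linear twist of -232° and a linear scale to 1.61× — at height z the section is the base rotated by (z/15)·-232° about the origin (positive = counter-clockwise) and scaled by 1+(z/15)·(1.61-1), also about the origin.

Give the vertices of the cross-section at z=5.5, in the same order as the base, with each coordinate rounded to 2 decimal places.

t = z/height = 5.5/15 = 0.366667
s = 1 + (scale-1)·z/height = 1 + (1.61-1)·5.5/15 = 1.223667
θ = twist·z/height = -232°·5.5/15 = -85.0667° = -1.484693 rad
cos θ = 0.085997, sin θ = -0.996295 (intermediates below are computed at full precision and shown rounded to 5 d.p.)
v1: (-5,0) → rotate → (-0.42998,4.98148) → ×s → (-0.52616,6.09567) → (-0.53,6.10)
v2: (-1.5,-4) → rotate → (-4.11418,1.15046) → ×s → (-5.03438,1.40778) → (-5.03,1.41)
v3: (4.5,-1.5) → rotate → (-1.10746,-4.61232) → ×s → (-1.35516,-5.64395) → (-1.36,-5.64)
v4: (4.5,-0.5) → rotate → (-0.11116,-4.52633) → ×s → (-0.13603,-5.53872) → (-0.14,-5.54)
v5: (2,3.5) → rotate → (3.65903,-1.69160) → ×s → (4.47743,-2.06996) → (4.48,-2.07)
v6: (-0.5,4.5) → rotate → (4.44033,0.88513) → ×s → (5.43349,1.08311) → (5.43,1.08)
v7: (-2,4.5) → rotate → (4.31134,2.37958) → ×s → (5.27564,2.91181) → (5.28,2.91)

Cross-section at z=5.5: (-0.53,6.10) (-5.03,1.41) (-1.36,-5.64) (-0.14,-5.54) (4.48,-2.07) (5.43,1.08) (5.28,2.91)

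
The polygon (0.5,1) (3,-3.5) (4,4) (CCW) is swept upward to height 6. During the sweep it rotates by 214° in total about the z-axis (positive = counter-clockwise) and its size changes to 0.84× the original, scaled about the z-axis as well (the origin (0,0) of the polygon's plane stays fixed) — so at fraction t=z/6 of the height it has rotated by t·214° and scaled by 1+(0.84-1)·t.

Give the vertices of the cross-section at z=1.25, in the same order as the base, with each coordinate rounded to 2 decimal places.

Cross-section at z=1.25: (-0.33,1.03) (4.44,-0.37) (0.04,5.47)

t = z/height = 1.25/6 = 0.208333
s = 1 + (scale-1)·z/height = 1 + (0.84-1)·1.25/6 = 0.966667
θ = twist·z/height = 214°·1.25/6 = 44.5833° = 0.778126 rad
cos θ = 0.712230, sin θ = 0.701946 (intermediates below are computed at full precision and shown rounded to 5 d.p.)
v1: (0.5,1) → rotate → (-0.34583,1.06320) → ×s → (-0.33430,1.02776) → (-0.33,1.03)
v2: (3,-3.5) → rotate → (4.59350,-0.38697) → ×s → (4.44038,-0.37407) → (4.44,-0.37)
v3: (4,4) → rotate → (0.04114,5.65670) → ×s → (0.03977,5.46815) → (0.04,5.47)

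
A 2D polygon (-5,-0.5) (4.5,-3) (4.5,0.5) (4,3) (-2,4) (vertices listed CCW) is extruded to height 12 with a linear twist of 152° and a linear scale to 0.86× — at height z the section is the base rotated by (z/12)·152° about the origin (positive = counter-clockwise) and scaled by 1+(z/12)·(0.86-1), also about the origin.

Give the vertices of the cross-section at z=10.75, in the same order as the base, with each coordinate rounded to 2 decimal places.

t = z/height = 10.75/12 = 0.895833
s = 1 + (scale-1)·z/height = 1 + (0.86-1)·10.75/12 = 0.874583
θ = twist·z/height = 152°·10.75/12 = 136.1667° = 2.376557 rad
cos θ = -0.721357, sin θ = 0.692563 (intermediates below are computed at full precision and shown rounded to 5 d.p.)
v1: (-5,-0.5) → rotate → (3.95307,-3.10214) → ×s → (3.45729,-2.71308) → (3.46,-2.71)
v2: (4.5,-3) → rotate → (-1.16842,5.28061) → ×s → (-1.02188,4.61833) → (-1.02,4.62)
v3: (4.5,0.5) → rotate → (-3.59239,2.75585) → ×s → (-3.14184,2.41022) → (-3.14,2.41)
v4: (4,3) → rotate → (-4.96312,0.60618) → ×s → (-4.34066,0.53015) → (-4.34,0.53)
v5: (-2,4) → rotate → (-1.32754,-4.27056) → ×s → (-1.16104,-3.73496) → (-1.16,-3.73)

Cross-section at z=10.75: (3.46,-2.71) (-1.02,4.62) (-3.14,2.41) (-4.34,0.53) (-1.16,-3.73)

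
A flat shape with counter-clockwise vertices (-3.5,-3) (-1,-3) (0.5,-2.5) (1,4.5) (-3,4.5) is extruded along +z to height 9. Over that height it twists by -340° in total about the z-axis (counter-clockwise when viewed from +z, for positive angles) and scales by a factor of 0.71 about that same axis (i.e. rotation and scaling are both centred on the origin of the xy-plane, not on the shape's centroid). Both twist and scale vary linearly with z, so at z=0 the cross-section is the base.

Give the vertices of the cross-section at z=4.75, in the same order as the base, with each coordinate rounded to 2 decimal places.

t = z/height = 4.75/9 = 0.527778
s = 1 + (scale-1)·z/height = 1 + (0.71-1)·4.75/9 = 0.846944
θ = twist·z/height = -340°·4.75/9 = -179.4444° = -3.131896 rad
cos θ = -0.999953, sin θ = -0.009696 (intermediates below are computed at full precision and shown rounded to 5 d.p.)
v1: (-3.5,-3) → rotate → (3.47075,3.03380) → ×s → (2.93953,2.56946) → (2.94,2.57)
v2: (-1,-3) → rotate → (0.97086,3.00956) → ×s → (0.82227,2.54893) → (0.82,2.55)
v3: (0.5,-2.5) → rotate → (-0.52422,2.49503) → ×s → (-0.44398,2.11316) → (-0.44,2.11)
v4: (1,4.5) → rotate → (-0.95632,-4.50948) → ×s → (-0.80995,-3.81928) → (-0.81,-3.82)
v5: (-3,4.5) → rotate → (3.04349,-4.47070) → ×s → (2.57767,-3.78643) → (2.58,-3.79)

Cross-section at z=4.75: (2.94,2.57) (0.82,2.55) (-0.44,2.11) (-0.81,-3.82) (2.58,-3.79)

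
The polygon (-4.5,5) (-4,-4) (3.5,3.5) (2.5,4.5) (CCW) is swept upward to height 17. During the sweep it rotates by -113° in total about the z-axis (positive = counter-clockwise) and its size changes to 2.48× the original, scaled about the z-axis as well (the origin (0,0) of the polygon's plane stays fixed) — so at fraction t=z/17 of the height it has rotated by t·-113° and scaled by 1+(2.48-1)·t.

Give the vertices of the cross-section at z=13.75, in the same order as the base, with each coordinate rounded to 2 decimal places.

Cross-section at z=13.75: (11.22,9.62) (-8.57,9.00) (7.50,-7.87) (9.75,-5.73)

t = z/height = 13.75/17 = 0.808824
s = 1 + (scale-1)·z/height = 1 + (2.48-1)·13.75/17 = 2.197059
θ = twist·z/height = -113°·13.75/17 = -91.3971° = -1.595180 rad
cos θ = -0.024381, sin θ = -0.999703 (intermediates below are computed at full precision and shown rounded to 5 d.p.)
v1: (-4.5,5) → rotate → (5.10823,4.37676) → ×s → (11.22308,9.61599) → (11.22,9.62)
v2: (-4,-4) → rotate → (-3.90129,4.09633) → ×s → (-8.57136,8.99989) → (-8.57,9.00)
v3: (3.5,3.5) → rotate → (3.41363,-3.58429) → ×s → (7.49994,-7.87490) → (7.50,-7.87)
v4: (2.5,4.5) → rotate → (4.43771,-2.60897) → ×s → (9.74991,-5.73206) → (9.75,-5.73)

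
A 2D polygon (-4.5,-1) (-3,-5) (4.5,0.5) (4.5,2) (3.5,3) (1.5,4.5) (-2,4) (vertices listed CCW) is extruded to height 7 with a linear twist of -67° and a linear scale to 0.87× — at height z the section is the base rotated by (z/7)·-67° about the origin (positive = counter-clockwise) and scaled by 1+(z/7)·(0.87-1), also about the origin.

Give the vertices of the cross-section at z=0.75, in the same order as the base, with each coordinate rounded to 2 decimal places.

t = z/height = 0.75/7 = 0.107143
s = 1 + (scale-1)·z/height = 1 + (0.87-1)·0.75/7 = 0.986071
θ = twist·z/height = -67°·0.75/7 = -7.1786° = -0.125290 rad
cos θ = 0.992162, sin θ = -0.124962 (intermediates below are computed at full precision and shown rounded to 5 d.p.)
v1: (-4.5,-1) → rotate → (-4.58969,-0.42983) → ×s → (-4.52576,-0.42384) → (-4.53,-0.42)
v2: (-3,-5) → rotate → (-3.60130,-4.58592) → ×s → (-3.55113,-4.52205) → (-3.55,-4.52)
v3: (4.5,0.5) → rotate → (4.52721,-0.06625) → ×s → (4.46415,-0.06533) → (4.46,-0.07)
v4: (4.5,2) → rotate → (4.71465,1.42199) → ×s → (4.64898,1.40219) → (4.65,1.40)
v5: (3.5,3) → rotate → (3.84745,2.53912) → ×s → (3.79386,2.50375) → (3.79,2.50)
v6: (1.5,4.5) → rotate → (2.05057,4.27728) → ×s → (2.02201,4.21771) → (2.02,4.22)
v7: (-2,4) → rotate → (-1.48447,4.21857) → ×s → (-1.46380,4.15981) → (-1.46,4.16)

Cross-section at z=0.75: (-4.53,-0.42) (-3.55,-4.52) (4.46,-0.07) (4.65,1.40) (3.79,2.50) (2.02,4.22) (-1.46,4.16)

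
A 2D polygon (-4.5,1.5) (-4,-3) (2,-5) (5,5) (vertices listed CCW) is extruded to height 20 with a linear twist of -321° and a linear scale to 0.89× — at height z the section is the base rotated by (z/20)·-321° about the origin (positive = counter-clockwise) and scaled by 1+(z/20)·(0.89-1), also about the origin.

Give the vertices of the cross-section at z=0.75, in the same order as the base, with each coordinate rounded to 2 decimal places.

Cross-section at z=0.75: (-4.07,2.40) (-4.52,-2.09) (0.91,-5.29) (5.91,3.83)

t = z/height = 0.75/20 = 0.0375
s = 1 + (scale-1)·z/height = 1 + (0.89-1)·0.75/20 = 0.995875
θ = twist·z/height = -321°·0.75/20 = -12.0375° = -0.210094 rad
cos θ = 0.978011, sin θ = -0.208552 (intermediates below are computed at full precision and shown rounded to 5 d.p.)
v1: (-4.5,1.5) → rotate → (-4.08822,2.40550) → ×s → (-4.07136,2.39558) → (-4.07,2.40)
v2: (-4,-3) → rotate → (-4.53770,-2.09983) → ×s → (-4.51898,-2.09116) → (-4.52,-2.09)
v3: (2,-5) → rotate → (0.91326,-5.30716) → ×s → (0.90950,-5.28527) → (0.91,-5.29)
v4: (5,5) → rotate → (5.93282,3.84730) → ×s → (5.90834,3.83143) → (5.91,3.83)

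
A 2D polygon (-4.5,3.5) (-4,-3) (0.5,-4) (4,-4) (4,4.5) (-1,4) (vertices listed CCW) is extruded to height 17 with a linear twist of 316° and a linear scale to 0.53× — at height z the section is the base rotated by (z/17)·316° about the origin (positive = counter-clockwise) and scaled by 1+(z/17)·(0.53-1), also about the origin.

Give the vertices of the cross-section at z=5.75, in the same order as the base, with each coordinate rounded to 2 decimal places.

t = z/height = 5.75/17 = 0.338235
s = 1 + (scale-1)·z/height = 1 + (0.53-1)·5.75/17 = 0.841029
θ = twist·z/height = 316°·5.75/17 = 106.8824° = 1.865449 rad
cos θ = -0.290407, sin θ = 0.956903 (intermediates below are computed at full precision and shown rounded to 5 d.p.)
v1: (-4.5,3.5) → rotate → (-2.04233,-5.32249) → ×s → (-1.71766,-4.47637) → (-1.72,-4.48)
v2: (-4,-3) → rotate → (4.03234,-2.95639) → ×s → (3.39132,-2.48641) → (3.39,-2.49)
v3: (0.5,-4) → rotate → (3.68241,1.64008) → ×s → (3.09701,1.37936) → (3.10,1.38)
v4: (4,-4) → rotate → (2.66598,4.98924) → ×s → (2.24217,4.19610) → (2.24,4.20)
v5: (4,4.5) → rotate → (-5.46769,2.52078) → ×s → (-4.59849,2.12005) → (-4.60,2.12)
v6: (-1,4) → rotate → (-3.53720,-2.11853) → ×s → (-2.97489,-1.78175) → (-2.97,-1.78)

Cross-section at z=5.75: (-1.72,-4.48) (3.39,-2.49) (3.10,1.38) (2.24,4.20) (-4.60,2.12) (-2.97,-1.78)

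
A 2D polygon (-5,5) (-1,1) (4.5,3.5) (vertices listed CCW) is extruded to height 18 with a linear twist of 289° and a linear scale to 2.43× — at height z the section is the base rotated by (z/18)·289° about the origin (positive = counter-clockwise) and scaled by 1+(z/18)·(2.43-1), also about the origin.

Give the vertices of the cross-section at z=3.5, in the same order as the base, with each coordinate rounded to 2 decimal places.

Cross-section at z=3.5: (-8.87,-1.75) (-1.77,-0.35) (-0.52,7.27)

t = z/height = 3.5/18 = 0.194444
s = 1 + (scale-1)·z/height = 1 + (2.43-1)·3.5/18 = 1.278056
θ = twist·z/height = 289°·3.5/18 = 56.1944° = 0.980778 rad
cos θ = 0.556376, sin θ = 0.830931 (intermediates below are computed at full precision and shown rounded to 5 d.p.)
v1: (-5,5) → rotate → (-6.93653,-1.37277) → ×s → (-8.86528,-1.75448) → (-8.87,-1.75)
v2: (-1,1) → rotate → (-1.38731,-0.27455) → ×s → (-1.77306,-0.35090) → (-1.77,-0.35)
v3: (4.5,3.5) → rotate → (-0.40456,5.68650) → ×s → (-0.51706,7.26767) → (-0.52,7.27)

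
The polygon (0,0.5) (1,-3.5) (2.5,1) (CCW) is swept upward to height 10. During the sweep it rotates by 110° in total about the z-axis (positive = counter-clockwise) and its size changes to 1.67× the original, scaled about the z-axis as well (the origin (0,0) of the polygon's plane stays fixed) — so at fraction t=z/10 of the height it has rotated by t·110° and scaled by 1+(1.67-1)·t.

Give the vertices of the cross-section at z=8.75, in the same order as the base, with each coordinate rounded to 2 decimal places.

t = z/height = 8.75/10 = 0.875
s = 1 + (scale-1)·z/height = 1 + (1.67-1)·8.75/10 = 1.586250
θ = twist·z/height = 110°·8.75/10 = 96.2500° = 1.679879 rad
cos θ = -0.108867, sin θ = 0.994056 (intermediates below are computed at full precision and shown rounded to 5 d.p.)
v1: (0,0.5) → rotate → (-0.49703,-0.05443) → ×s → (-0.78841,-0.08635) → (-0.79,-0.09)
v2: (1,-3.5) → rotate → (3.37033,1.37509) → ×s → (5.34619,2.18124) → (5.35,2.18)
v3: (2.5,1) → rotate → (-1.26622,2.37627) → ×s → (-2.00855,3.76936) → (-2.01,3.77)

Cross-section at z=8.75: (-0.79,-0.09) (5.35,2.18) (-2.01,3.77)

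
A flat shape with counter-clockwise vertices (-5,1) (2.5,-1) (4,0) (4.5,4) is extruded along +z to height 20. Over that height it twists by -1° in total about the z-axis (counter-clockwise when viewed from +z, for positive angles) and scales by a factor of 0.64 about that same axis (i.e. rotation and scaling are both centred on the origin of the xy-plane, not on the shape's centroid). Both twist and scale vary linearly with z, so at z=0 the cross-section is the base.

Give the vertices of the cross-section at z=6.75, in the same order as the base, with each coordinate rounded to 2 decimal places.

Cross-section at z=6.75: (-4.39,0.90) (2.19,-0.89) (3.51,-0.02) (3.97,3.49)

t = z/height = 6.75/20 = 0.3375
s = 1 + (scale-1)·z/height = 1 + (0.64-1)·6.75/20 = 0.878500
θ = twist·z/height = -1°·6.75/20 = -0.3375° = -0.005890 rad
cos θ = 0.999983, sin θ = -0.005890 (intermediates below are computed at full precision and shown rounded to 5 d.p.)
v1: (-5,1) → rotate → (-4.99402,1.02943) → ×s → (-4.38725,0.90436) → (-4.39,0.90)
v2: (2.5,-1) → rotate → (2.49407,-1.01471) → ×s → (2.19104,-0.89142) → (2.19,-0.89)
v3: (4,0) → rotate → (3.99993,-0.02356) → ×s → (3.51394,-0.02070) → (3.51,-0.02)
v4: (4.5,4) → rotate → (4.52348,3.97342) → ×s → (3.97388,3.49065) → (3.97,3.49)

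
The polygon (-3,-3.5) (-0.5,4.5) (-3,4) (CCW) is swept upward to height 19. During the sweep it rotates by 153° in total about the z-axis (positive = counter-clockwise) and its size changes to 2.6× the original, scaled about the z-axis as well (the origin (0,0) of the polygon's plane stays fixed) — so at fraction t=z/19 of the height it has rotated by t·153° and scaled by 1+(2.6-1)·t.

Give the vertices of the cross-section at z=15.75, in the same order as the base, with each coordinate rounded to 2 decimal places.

Cross-section at z=15.75: (10.70,-0.71) (-7.68,-7.21) (-3.26,-11.16)

t = z/height = 15.75/19 = 0.828947
s = 1 + (scale-1)·z/height = 1 + (2.6-1)·15.75/19 = 2.326316
θ = twist·z/height = 153°·15.75/19 = 126.8289° = 2.213583 rad
cos θ = -0.599428, sin θ = 0.800429 (intermediates below are computed at full precision and shown rounded to 5 d.p.)
v1: (-3,-3.5) → rotate → (4.59978,-0.30329) → ×s → (10.70055,-0.70554) → (10.70,-0.71)
v2: (-0.5,4.5) → rotate → (-3.30221,-3.09764) → ×s → (-7.68199,-7.20609) → (-7.68,-7.21)
v3: (-3,4) → rotate → (-1.40343,-4.79900) → ×s → (-3.26482,-11.16399) → (-3.26,-11.16)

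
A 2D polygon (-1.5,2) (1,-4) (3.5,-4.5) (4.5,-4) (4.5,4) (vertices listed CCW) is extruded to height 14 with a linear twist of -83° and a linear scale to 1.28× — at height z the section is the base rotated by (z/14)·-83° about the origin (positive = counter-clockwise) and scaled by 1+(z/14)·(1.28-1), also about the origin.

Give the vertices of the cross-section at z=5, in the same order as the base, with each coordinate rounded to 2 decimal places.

t = z/height = 5/14 = 0.357143
s = 1 + (scale-1)·z/height = 1 + (1.28-1)·5/14 = 1.100000
θ = twist·z/height = -83°·5/14 = -29.6429° = -0.517365 rad
cos θ = 0.869125, sin θ = -0.494592 (intermediates below are computed at full precision and shown rounded to 5 d.p.)
v1: (-1.5,2) → rotate → (-0.31450,2.48014) → ×s → (-0.34595,2.72815) → (-0.35,2.73)
v2: (1,-4) → rotate → (-1.10924,-3.97109) → ×s → (-1.22017,-4.36820) → (-1.22,-4.37)
v3: (3.5,-4.5) → rotate → (0.81627,-5.64214) → ×s → (0.89790,-6.20635) → (0.90,-6.21)
v4: (4.5,-4) → rotate → (1.93270,-5.70217) → ×s → (2.12596,-6.27238) → (2.13,-6.27)
v5: (4.5,4) → rotate → (5.88943,1.25084) → ×s → (6.47838,1.37592) → (6.48,1.38)

Cross-section at z=5: (-0.35,2.73) (-1.22,-4.37) (0.90,-6.21) (2.13,-6.27) (6.48,1.38)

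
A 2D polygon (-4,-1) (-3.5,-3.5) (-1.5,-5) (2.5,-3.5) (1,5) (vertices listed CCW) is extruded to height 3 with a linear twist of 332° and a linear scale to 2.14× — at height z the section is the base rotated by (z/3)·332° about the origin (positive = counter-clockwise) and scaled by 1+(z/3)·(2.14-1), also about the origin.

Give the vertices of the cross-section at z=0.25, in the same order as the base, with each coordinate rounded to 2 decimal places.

t = z/height = 0.25/3 = 0.0833333
s = 1 + (scale-1)·z/height = 1 + (2.14-1)·0.25/3 = 1.095000
θ = twist·z/height = 332°·0.25/3 = 27.6667° = 0.482874 rad
cos θ = 0.885664, sin θ = 0.464327 (intermediates below are computed at full precision and shown rounded to 5 d.p.)
v1: (-4,-1) → rotate → (-3.07833,-2.74297) → ×s → (-3.37077,-3.00355) → (-3.37,-3.00)
v2: (-3.5,-3.5) → rotate → (-1.47468,-4.72497) → ×s → (-1.61477,-5.17384) → (-1.61,-5.17)
v3: (-1.5,-5) → rotate → (0.99314,-5.12481) → ×s → (1.08749,-5.61167) → (1.09,-5.61)
v4: (2.5,-3.5) → rotate → (3.83930,-1.93901) → ×s → (4.20404,-2.12321) → (4.20,-2.12)
v5: (1,5) → rotate → (-1.43597,4.89265) → ×s → (-1.57239,5.35745) → (-1.57,5.36)

Cross-section at z=0.25: (-3.37,-3.00) (-1.61,-5.17) (1.09,-5.61) (4.20,-2.12) (-1.57,5.36)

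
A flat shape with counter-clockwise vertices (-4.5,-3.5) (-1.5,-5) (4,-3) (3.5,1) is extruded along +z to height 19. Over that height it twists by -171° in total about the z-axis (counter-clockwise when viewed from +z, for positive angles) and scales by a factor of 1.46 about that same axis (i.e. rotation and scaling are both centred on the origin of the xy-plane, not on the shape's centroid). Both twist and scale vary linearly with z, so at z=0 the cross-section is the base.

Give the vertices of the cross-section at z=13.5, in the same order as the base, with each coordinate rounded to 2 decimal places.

Cross-section at z=13.5: (-0.84,7.52) (-4.62,5.16) (-6.17,-2.45) (-1.30,-4.65)

t = z/height = 13.5/19 = 0.710526
s = 1 + (scale-1)·z/height = 1 + (1.46-1)·13.5/19 = 1.326842
θ = twist·z/height = -171°·13.5/19 = -121.5000° = -2.120575 rad
cos θ = -0.522499, sin θ = -0.852640 (intermediates below are computed at full precision and shown rounded to 5 d.p.)
v1: (-4.5,-3.5) → rotate → (-0.63300,5.66563) → ×s → (-0.83989,7.51739) → (-0.84,7.52)
v2: (-1.5,-5) → rotate → (-3.47945,3.89145) → ×s → (-4.61668,5.16334) → (-4.62,5.16)
v3: (4,-3) → rotate → (-4.64791,-1.84306) → ×s → (-6.16705,-2.44546) → (-6.17,-2.45)
v4: (3.5,1) → rotate → (-0.97610,-3.50674) → ×s → (-1.29514,-4.65289) → (-1.30,-4.65)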